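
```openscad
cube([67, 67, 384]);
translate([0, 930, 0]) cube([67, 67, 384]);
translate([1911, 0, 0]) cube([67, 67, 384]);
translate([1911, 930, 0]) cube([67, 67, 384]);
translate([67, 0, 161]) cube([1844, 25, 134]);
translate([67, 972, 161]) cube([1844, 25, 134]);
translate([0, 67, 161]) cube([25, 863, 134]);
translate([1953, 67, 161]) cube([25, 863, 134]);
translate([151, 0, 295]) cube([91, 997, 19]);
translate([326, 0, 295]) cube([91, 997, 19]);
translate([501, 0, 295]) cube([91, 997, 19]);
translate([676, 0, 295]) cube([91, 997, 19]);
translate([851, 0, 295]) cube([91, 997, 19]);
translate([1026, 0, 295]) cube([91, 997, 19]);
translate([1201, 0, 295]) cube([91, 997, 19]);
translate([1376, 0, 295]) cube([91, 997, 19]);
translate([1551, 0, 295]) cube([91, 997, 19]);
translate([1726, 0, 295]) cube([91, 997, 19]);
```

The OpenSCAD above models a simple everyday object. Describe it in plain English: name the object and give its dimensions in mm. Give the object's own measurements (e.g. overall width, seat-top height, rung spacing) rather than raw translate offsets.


A bed frame 1978 mm long (x) by 997 mm wide (y). Four 67×67 mm corner posts, 384 mm tall, at the corners of the footprint. Four rails of 25 mm thickness and 134 mm height run between adjacent posts with their undersides at z = 161 mm, their outer faces flush with the outside of the frame (the two x-running rails run between the posts' inner faces; the two y-running rails run between the posts' inner faces). 10 slats, each 91 mm wide (x) and 19 mm thick, lie across the top of the two x-running rails, running the full 997 mm width of the frame in y; along x they sit between the end posts with a 84 mm gap after the −x posts and between neighbouring slats, leaving 94 mm before the +x posts.


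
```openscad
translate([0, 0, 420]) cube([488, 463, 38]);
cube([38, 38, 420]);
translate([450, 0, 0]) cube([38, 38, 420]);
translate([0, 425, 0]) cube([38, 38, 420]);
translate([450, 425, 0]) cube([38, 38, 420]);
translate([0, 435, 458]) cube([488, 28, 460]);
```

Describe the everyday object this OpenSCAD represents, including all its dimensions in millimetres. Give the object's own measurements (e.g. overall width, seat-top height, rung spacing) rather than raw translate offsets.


A chair. The seat is a 488×463×38 mm slab with its top at z = 458 mm, on four 38×38 mm corner legs (flush with the seat edges, standing on z = 0). A flat backrest 28 mm thick, 460 mm tall, spans the full seat width and rises from the seat top along its +y edge, rear face flush with the rear of the seat.


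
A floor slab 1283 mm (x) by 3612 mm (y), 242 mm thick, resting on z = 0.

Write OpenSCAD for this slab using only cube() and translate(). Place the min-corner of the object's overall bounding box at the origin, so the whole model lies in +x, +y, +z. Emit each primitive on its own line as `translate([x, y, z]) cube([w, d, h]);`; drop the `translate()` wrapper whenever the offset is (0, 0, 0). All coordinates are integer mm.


cube([1283, 3612, 242]);


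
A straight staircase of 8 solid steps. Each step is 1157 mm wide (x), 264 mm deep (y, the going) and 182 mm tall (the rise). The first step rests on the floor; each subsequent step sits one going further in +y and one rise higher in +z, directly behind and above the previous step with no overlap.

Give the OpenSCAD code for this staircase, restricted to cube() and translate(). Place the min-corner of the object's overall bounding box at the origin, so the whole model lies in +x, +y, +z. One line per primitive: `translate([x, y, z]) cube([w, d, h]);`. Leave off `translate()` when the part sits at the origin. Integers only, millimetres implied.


cube([1157, 264, 182]);
translate([0, 264, 182]) cube([1157, 264, 182]);
translate([0, 528, 364]) cube([1157, 264, 182]);
translate([0, 792, 546]) cube([1157, 264, 182]);
translate([0, 1056, 728]) cube([1157, 264, 182]);
translate([0, 1320, 910]) cube([1157, 264, 182]);
translate([0, 1584, 1092]) cube([1157, 264, 182]);
translate([0, 1848, 1274]) cube([1157, 264, 182]);


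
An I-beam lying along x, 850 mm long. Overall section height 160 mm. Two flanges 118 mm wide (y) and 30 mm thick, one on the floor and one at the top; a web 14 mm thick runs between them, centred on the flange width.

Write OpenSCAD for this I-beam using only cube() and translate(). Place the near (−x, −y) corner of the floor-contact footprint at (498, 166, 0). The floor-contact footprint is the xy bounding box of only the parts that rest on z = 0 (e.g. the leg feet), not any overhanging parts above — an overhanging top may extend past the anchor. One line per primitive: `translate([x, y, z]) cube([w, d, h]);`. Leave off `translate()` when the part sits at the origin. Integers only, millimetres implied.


translate([498, 166, 0]) cube([850, 118, 30]);
translate([498, 218, 30]) cube([850, 14, 100]);
translate([498, 166, 130]) cube([850, 118, 30]);


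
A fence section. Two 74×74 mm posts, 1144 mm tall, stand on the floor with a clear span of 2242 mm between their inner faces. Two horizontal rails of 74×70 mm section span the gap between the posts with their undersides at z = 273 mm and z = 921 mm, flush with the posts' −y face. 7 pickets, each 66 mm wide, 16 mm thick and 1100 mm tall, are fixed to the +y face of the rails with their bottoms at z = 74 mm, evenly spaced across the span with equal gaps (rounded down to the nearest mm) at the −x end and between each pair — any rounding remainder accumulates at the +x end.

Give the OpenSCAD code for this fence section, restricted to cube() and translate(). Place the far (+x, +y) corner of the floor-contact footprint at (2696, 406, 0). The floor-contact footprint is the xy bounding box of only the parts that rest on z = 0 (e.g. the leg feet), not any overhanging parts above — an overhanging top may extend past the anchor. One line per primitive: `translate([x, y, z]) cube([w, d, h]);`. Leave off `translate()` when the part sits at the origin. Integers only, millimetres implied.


translate([306, 332, 0]) cube([74, 74, 1144]);
translate([2622, 332, 0]) cube([74, 74, 1144]);
translate([380, 332, 273]) cube([2242, 74, 70]);
translate([380, 332, 921]) cube([2242, 74, 70]);
translate([602, 406, 74]) cube([66, 16, 1100]);
translate([890, 406, 74]) cube([66, 16, 1100]);
translate([1178, 406, 74]) cube([66, 16, 1100]);
translate([1466, 406, 74]) cube([66, 16, 1100]);
translate([1754, 406, 74]) cube([66, 16, 1100]);
translate([2042, 406, 74]) cube([66, 16, 1100]);
translate([2330, 406, 74]) cube([66, 16, 1100]);


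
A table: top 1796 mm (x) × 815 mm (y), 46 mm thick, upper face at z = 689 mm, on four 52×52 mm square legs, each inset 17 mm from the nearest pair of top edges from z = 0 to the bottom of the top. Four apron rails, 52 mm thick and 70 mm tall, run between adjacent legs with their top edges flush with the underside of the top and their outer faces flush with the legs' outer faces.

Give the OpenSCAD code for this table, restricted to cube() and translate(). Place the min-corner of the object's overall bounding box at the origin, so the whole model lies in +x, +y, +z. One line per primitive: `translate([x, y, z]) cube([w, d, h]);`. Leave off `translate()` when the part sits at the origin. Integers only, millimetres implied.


translate([0, 0, 643]) cube([1796, 815, 46]);
translate([17, 17, 0]) cube([52, 52, 643]);
translate([1727, 17, 0]) cube([52, 52, 643]);
translate([17, 746, 0]) cube([52, 52, 643]);
translate([1727, 746, 0]) cube([52, 52, 643]);
translate([69, 17, 573]) cube([1658, 52, 70]);
translate([69, 746, 573]) cube([1658, 52, 70]);
translate([17, 69, 573]) cube([52, 677, 70]);
translate([1727, 69, 573]) cube([52, 677, 70]);


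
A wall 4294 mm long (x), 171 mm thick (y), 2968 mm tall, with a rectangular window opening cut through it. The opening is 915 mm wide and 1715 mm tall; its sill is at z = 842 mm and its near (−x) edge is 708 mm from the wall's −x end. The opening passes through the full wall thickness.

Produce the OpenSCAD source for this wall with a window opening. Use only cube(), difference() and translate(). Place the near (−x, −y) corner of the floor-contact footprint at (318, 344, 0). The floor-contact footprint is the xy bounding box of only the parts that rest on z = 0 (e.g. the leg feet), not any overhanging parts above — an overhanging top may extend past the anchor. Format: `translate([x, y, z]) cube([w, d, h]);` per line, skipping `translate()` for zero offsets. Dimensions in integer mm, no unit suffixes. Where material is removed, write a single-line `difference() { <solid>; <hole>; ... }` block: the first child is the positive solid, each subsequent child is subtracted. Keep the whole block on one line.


difference() { translate([318, 344, 0]) cube([4294, 171, 2968]); translate([1026, 344, 842]) cube([915, 171, 1715]); }


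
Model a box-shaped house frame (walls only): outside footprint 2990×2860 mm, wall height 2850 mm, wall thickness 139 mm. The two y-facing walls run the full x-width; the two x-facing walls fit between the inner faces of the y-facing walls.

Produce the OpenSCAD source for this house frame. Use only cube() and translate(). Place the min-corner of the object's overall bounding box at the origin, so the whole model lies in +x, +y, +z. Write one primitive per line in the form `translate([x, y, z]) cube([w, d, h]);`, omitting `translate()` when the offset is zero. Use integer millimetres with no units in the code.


cube([2990, 139, 2850]);
translate([0, 2721, 0]) cube([2990, 139, 2850]);
translate([0, 139, 0]) cube([139, 2582, 2850]);
translate([2851, 139, 0]) cube([139, 2582, 2850]);


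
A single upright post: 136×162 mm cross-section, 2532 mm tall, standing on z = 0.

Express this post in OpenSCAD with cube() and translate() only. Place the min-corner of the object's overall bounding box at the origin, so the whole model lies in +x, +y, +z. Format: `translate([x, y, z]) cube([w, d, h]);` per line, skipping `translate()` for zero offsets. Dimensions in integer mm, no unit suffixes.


cube([136, 162, 2532]);


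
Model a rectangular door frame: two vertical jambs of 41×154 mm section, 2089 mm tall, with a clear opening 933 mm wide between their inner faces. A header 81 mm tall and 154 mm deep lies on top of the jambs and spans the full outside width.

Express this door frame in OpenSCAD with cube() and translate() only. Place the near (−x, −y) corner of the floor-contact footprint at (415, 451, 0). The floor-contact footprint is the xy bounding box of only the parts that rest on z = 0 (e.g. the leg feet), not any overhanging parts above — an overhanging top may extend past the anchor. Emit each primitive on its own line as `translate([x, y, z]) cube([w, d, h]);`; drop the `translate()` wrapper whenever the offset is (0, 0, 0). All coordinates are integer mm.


translate([415, 451, 0]) cube([41, 154, 2089]);
translate([1389, 451, 0]) cube([41, 154, 2089]);
translate([415, 451, 2089]) cube([1015, 154, 81]);


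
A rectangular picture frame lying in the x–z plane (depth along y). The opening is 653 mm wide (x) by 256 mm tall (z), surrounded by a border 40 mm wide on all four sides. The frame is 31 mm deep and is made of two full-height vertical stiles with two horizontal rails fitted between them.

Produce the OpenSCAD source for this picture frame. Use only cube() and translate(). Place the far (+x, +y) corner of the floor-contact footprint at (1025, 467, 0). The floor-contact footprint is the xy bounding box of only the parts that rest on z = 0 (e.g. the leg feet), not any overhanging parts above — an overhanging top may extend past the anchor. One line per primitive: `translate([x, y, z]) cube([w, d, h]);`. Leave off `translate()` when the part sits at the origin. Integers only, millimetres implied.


translate([292, 436, 0]) cube([40, 31, 336]);
translate([985, 436, 0]) cube([40, 31, 336]);
translate([332, 436, 0]) cube([653, 31, 40]);
translate([332, 436, 296]) cube([653, 31, 40]);


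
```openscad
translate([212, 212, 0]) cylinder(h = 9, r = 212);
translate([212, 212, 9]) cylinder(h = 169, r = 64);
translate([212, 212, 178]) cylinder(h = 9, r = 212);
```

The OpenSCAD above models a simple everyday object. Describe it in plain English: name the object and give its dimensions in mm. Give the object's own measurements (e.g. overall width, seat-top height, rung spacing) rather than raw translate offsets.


A spool: two coaxial disc flanges of radius 212 mm and thickness 9 mm, joined by a core cylinder of radius 64 mm and height 169 mm. The lower flange rests on z = 0 and the three cylinders share a vertical axis.


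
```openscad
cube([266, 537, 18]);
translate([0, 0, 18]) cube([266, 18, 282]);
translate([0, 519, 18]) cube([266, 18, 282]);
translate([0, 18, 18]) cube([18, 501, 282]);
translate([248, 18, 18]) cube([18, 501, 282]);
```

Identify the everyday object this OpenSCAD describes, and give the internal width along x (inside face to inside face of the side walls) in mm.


An open box. The internal width is 230 mm.

A 266×537 base slab with four walls standing on it — an open box. The base is 266 mm wide and the walls are 18 mm thick, so the internal width is 266 − 2 × 18 = 230 mm.


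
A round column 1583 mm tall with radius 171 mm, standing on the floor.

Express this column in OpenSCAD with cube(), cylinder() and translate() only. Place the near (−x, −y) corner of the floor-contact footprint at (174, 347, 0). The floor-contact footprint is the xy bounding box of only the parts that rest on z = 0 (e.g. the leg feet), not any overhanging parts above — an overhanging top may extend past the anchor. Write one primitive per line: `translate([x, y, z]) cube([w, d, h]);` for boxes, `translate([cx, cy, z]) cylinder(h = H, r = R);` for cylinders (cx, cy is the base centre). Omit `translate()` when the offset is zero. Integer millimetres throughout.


translate([345, 518, 0]) cylinder(h = 1583, r = 171);


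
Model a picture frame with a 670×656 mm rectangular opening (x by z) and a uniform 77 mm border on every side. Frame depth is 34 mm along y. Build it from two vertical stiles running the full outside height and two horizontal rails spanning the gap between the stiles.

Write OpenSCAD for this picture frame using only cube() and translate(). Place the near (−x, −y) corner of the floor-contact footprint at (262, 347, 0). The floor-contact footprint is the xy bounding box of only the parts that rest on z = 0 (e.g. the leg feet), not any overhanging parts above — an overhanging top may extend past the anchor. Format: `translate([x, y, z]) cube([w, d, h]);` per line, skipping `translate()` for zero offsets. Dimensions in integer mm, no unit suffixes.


translate([262, 347, 0]) cube([77, 34, 810]);
translate([1009, 347, 0]) cube([77, 34, 810]);
translate([339, 347, 0]) cube([670, 34, 77]);
translate([339, 347, 733]) cube([670, 34, 77]);


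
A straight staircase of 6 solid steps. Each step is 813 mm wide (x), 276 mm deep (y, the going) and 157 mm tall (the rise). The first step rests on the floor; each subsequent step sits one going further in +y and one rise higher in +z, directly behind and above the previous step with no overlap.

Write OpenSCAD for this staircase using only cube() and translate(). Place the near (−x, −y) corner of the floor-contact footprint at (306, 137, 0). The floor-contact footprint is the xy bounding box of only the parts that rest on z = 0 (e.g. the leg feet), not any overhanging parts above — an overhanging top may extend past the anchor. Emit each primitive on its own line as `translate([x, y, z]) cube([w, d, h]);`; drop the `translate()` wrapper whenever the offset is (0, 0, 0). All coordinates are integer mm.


translate([306, 137, 0]) cube([813, 276, 157]);
translate([306, 413, 157]) cube([813, 276, 157]);
translate([306, 689, 314]) cube([813, 276, 157]);
translate([306, 965, 471]) cube([813, 276, 157]);
translate([306, 1241, 628]) cube([813, 276, 157]);
translate([306, 1517, 785]) cube([813, 276, 157]);


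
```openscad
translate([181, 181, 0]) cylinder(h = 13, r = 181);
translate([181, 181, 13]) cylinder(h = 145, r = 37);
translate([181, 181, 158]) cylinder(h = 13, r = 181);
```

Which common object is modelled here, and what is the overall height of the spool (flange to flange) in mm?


A spool. The overall height is 171 mm.

Three coaxial cylinders, large–small–large — a spool. Two 13 mm flanges and a 145 mm core give 13 + 145 + 13 = 171 mm.


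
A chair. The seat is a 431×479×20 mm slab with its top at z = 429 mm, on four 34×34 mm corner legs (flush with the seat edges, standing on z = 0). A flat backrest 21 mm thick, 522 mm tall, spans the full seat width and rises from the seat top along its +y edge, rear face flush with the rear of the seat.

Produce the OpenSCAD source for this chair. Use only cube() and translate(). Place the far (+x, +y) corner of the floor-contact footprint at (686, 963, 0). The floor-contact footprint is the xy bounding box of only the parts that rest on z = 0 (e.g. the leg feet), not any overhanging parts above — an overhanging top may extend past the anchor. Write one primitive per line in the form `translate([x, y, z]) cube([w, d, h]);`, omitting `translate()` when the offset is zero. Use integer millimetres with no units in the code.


translate([255, 484, 409]) cube([431, 479, 20]);
translate([255, 484, 0]) cube([34, 34, 409]);
translate([652, 484, 0]) cube([34, 34, 409]);
translate([255, 929, 0]) cube([34, 34, 409]);
translate([652, 929, 0]) cube([34, 34, 409]);
translate([255, 942, 429]) cube([431, 21, 522]);


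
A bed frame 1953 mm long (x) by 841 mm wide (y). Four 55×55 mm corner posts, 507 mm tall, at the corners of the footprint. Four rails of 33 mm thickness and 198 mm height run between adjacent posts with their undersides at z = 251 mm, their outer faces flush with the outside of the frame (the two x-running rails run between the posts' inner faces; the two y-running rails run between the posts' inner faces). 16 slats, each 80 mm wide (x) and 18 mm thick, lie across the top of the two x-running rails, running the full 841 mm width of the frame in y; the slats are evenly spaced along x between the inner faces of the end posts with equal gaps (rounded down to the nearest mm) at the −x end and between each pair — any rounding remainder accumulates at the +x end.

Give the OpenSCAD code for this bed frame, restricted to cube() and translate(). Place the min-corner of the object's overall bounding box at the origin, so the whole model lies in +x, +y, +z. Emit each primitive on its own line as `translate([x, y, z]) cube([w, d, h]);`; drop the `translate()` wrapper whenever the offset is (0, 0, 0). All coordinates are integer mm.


cube([55, 55, 507]);
translate([0, 786, 0]) cube([55, 55, 507]);
translate([1898, 0, 0]) cube([55, 55, 507]);
translate([1898, 786, 0]) cube([55, 55, 507]);
translate([55, 0, 251]) cube([1843, 33, 198]);
translate([55, 808, 251]) cube([1843, 33, 198]);
translate([0, 55, 251]) cube([33, 731, 198]);
translate([1920, 55, 251]) cube([33, 731, 198]);
translate([88, 0, 449]) cube([80, 841, 18]);
translate([201, 0, 449]) cube([80, 841, 18]);
translate([314, 0, 449]) cube([80, 841, 18]);
translate([427, 0, 449]) cube([80, 841, 18]);
translate([540, 0, 449]) cube([80, 841, 18]);
translate([653, 0, 449]) cube([80, 841, 18]);
translate([766, 0, 449]) cube([80, 841, 18]);
translate([879, 0, 449]) cube([80, 841, 18]);
translate([992, 0, 449]) cube([80, 841, 18]);
translate([1105, 0, 449]) cube([80, 841, 18]);
translate([1218, 0, 449]) cube([80, 841, 18]);
translate([1331, 0, 449]) cube([80, 841, 18]);
translate([1444, 0, 449]) cube([80, 841, 18]);
translate([1557, 0, 449]) cube([80, 841, 18]);
translate([1670, 0, 449]) cube([80, 841, 18]);
translate([1783, 0, 449]) cube([80, 841, 18]);


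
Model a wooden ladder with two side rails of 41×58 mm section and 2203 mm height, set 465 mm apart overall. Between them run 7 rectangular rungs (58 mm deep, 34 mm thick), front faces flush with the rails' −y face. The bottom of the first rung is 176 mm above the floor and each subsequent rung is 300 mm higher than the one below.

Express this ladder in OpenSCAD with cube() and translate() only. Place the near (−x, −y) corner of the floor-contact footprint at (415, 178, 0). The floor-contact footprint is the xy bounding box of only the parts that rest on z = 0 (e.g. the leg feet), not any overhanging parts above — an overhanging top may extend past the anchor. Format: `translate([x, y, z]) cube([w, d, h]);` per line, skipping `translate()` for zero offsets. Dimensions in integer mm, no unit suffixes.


translate([415, 178, 0]) cube([41, 58, 2203]);
translate([839, 178, 0]) cube([41, 58, 2203]);
translate([456, 178, 176]) cube([383, 58, 34]);
translate([456, 178, 476]) cube([383, 58, 34]);
translate([456, 178, 776]) cube([383, 58, 34]);
translate([456, 178, 1076]) cube([383, 58, 34]);
translate([456, 178, 1376]) cube([383, 58, 34]);
translate([456, 178, 1676]) cube([383, 58, 34]);
translate([456, 178, 1976]) cube([383, 58, 34]);


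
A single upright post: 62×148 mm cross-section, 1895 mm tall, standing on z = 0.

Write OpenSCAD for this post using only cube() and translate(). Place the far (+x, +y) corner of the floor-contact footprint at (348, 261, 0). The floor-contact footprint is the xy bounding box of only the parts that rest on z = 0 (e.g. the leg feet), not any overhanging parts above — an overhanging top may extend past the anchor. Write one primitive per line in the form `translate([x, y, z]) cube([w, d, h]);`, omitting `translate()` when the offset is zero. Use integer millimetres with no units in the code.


translate([286, 113, 0]) cube([62, 148, 1895]);


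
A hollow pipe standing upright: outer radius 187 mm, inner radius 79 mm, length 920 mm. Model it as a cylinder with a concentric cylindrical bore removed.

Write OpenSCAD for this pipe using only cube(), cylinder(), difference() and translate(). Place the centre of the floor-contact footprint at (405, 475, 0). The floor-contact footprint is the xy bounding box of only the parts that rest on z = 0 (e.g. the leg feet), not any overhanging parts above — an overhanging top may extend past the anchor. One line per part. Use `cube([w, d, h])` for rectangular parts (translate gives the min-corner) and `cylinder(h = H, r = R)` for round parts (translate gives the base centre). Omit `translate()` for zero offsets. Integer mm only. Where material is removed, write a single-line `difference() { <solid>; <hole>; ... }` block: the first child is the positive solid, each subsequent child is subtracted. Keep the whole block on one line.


difference() { translate([405, 475, 0]) cylinder(h = 920, r = 187); translate([405, 475, 0]) cylinder(h = 920, r = 79); }


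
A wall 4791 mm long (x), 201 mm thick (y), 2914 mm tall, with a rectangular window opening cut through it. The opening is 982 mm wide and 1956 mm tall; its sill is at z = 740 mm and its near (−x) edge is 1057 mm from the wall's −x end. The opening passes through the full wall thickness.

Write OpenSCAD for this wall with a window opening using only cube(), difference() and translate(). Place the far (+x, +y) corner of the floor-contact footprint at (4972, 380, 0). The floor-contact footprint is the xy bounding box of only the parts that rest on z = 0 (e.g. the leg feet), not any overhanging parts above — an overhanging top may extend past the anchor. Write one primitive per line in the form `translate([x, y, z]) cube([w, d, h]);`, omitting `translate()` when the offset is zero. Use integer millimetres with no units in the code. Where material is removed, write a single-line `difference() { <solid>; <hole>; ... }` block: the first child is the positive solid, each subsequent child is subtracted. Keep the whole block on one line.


difference() { translate([181, 179, 0]) cube([4791, 201, 2914]); translate([1238, 179, 740]) cube([982, 201, 1956]); }


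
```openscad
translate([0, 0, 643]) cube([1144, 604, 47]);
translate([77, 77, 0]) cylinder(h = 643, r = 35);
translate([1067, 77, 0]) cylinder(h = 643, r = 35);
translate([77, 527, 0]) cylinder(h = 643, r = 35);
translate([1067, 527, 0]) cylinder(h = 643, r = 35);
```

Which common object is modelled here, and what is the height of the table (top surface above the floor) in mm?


A table. The table height is 690 mm.

A 1144×604×47 slab sits at z = 643 on four Ø70 mm round legs — a table. The top surface is at 643 + 47 = 690 mm.


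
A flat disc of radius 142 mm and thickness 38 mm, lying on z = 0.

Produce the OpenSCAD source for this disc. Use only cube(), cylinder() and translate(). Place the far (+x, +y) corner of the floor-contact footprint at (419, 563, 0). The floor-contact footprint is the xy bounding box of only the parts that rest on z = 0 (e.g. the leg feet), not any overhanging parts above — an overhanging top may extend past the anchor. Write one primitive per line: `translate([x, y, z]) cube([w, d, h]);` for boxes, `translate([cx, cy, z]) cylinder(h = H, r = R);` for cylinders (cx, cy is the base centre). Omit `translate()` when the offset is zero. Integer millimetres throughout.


translate([277, 421, 0]) cylinder(h = 38, r = 142);


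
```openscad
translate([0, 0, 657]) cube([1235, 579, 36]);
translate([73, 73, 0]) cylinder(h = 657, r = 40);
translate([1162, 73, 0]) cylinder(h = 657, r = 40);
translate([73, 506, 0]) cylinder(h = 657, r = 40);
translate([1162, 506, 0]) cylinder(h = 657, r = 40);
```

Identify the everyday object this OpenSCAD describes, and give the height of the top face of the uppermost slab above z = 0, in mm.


A table. The table height is 693 mm.

A 1235×579×36 slab sits at z = 657 on four Ø80 mm round legs — a table. The top surface is at 657 + 36 = 693 mm.


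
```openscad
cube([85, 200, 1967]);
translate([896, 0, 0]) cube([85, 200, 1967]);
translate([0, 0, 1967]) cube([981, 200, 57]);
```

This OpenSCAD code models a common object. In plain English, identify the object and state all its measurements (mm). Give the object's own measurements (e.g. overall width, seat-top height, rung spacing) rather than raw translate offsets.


A door frame. The clear opening is 811 mm wide and 1967 mm high. Two 85 mm wide jambs, 200 mm deep, stand either side of the opening from the floor to the top of the opening. A 57 mm thick head sits across the top of both jambs, spanning the full outside width of the frame.


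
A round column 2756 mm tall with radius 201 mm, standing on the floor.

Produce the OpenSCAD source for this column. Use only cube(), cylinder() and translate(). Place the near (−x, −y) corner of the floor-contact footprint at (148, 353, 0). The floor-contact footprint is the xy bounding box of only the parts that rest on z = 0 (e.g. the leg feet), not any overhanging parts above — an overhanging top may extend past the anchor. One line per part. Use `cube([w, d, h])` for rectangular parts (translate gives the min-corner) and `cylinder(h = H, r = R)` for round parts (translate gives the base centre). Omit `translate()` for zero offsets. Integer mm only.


translate([349, 554, 0]) cylinder(h = 2756, r = 201);


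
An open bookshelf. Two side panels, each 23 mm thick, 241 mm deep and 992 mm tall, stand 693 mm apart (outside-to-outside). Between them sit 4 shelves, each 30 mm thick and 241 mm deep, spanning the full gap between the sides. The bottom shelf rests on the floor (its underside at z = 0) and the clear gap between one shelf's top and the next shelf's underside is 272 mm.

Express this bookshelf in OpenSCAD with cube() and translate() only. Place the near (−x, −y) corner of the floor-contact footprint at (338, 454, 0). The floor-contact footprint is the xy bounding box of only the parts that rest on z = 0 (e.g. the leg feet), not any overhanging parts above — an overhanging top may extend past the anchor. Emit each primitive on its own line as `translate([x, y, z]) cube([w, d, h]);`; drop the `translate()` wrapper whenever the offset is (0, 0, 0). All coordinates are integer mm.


translate([338, 454, 0]) cube([23, 241, 992]);
translate([1008, 454, 0]) cube([23, 241, 992]);
translate([361, 454, 0]) cube([647, 241, 30]);
translate([361, 454, 302]) cube([647, 241, 30]);
translate([361, 454, 604]) cube([647, 241, 30]);
translate([361, 454, 906]) cube([647, 241, 30]);


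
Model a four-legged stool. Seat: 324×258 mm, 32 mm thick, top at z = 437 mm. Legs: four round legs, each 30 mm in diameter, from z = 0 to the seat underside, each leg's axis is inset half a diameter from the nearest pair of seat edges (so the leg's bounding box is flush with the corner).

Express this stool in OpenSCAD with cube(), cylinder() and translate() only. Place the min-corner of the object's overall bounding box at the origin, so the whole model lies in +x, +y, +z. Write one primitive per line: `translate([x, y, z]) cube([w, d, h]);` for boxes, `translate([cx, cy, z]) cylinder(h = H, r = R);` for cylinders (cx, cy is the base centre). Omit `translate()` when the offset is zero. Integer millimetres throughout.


translate([0, 0, 405]) cube([324, 258, 32]);
translate([15, 15, 0]) cylinder(h = 405, r = 15);
translate([309, 15, 0]) cylinder(h = 405, r = 15);
translate([15, 243, 0]) cylinder(h = 405, r = 15);
translate([309, 243, 0]) cylinder(h = 405, r = 15);


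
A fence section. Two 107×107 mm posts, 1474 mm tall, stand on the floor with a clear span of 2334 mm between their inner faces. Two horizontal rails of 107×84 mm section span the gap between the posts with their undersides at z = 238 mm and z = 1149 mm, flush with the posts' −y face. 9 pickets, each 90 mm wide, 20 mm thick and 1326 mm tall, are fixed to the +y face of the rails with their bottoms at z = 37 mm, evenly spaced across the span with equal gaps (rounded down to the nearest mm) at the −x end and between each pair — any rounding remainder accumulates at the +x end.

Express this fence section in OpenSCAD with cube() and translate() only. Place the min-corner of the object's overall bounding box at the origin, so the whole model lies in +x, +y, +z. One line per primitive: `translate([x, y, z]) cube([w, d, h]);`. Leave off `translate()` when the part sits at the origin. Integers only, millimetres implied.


cube([107, 107, 1474]);
translate([2441, 0, 0]) cube([107, 107, 1474]);
translate([107, 0, 238]) cube([2334, 107, 84]);
translate([107, 0, 1149]) cube([2334, 107, 84]);
translate([259, 107, 37]) cube([90, 20, 1326]);
translate([501, 107, 37]) cube([90, 20, 1326]);
translate([743, 107, 37]) cube([90, 20, 1326]);
translate([985, 107, 37]) cube([90, 20, 1326]);
translate([1227, 107, 37]) cube([90, 20, 1326]);
translate([1469, 107, 37]) cube([90, 20, 1326]);
translate([1711, 107, 37]) cube([90, 20, 1326]);
translate([1953, 107, 37]) cube([90, 20, 1326]);
translate([2195, 107, 37]) cube([90, 20, 1326]);


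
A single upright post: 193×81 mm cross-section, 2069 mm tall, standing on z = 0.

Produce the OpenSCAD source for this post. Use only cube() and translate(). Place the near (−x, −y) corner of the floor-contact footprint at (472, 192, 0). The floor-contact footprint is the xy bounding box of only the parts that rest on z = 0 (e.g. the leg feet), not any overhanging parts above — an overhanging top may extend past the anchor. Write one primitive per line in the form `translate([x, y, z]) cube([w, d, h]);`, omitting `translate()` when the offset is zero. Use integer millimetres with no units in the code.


translate([472, 192, 0]) cube([193, 81, 2069]);


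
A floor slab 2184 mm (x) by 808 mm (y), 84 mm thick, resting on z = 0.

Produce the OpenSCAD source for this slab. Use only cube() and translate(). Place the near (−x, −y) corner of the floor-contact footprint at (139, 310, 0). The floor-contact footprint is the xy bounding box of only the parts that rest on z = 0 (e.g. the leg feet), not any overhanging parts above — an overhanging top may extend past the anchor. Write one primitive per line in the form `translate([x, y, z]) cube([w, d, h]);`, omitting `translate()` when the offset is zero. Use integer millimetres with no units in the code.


translate([139, 310, 0]) cube([2184, 808, 84]);


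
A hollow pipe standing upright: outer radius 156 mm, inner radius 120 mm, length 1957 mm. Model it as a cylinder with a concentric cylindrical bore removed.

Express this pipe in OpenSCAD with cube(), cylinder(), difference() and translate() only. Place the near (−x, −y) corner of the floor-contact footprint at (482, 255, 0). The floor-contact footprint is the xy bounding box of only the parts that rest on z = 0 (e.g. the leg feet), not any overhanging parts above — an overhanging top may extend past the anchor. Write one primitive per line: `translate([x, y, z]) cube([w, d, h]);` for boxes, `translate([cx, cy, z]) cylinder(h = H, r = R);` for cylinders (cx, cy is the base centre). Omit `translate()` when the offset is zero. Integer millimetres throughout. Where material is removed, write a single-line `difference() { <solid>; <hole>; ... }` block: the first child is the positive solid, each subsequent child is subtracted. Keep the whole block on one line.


difference() { translate([638, 411, 0]) cylinder(h = 1957, r = 156); translate([638, 411, 0]) cylinder(h = 1957, r = 120); }


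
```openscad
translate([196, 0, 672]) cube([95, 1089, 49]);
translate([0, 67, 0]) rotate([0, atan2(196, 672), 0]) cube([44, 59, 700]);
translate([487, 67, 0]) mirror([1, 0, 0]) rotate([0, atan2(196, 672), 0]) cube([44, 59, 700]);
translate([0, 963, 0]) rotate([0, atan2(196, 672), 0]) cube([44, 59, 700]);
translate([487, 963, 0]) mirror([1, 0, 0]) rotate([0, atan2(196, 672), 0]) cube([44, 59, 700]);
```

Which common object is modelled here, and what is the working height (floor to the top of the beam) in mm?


A sawhorse. The overall height is 721 mm.

A beam across two mirrored pairs of raked legs — a sawhorse. The beam's underside is at z = 672 (matching the legs' vertical rise in atan2(196, 672)) and the beam is 49 mm tall, so its top is at 672 + 49 = 721 mm. The raked legs top out at the beam's underside, so that is the highest point.


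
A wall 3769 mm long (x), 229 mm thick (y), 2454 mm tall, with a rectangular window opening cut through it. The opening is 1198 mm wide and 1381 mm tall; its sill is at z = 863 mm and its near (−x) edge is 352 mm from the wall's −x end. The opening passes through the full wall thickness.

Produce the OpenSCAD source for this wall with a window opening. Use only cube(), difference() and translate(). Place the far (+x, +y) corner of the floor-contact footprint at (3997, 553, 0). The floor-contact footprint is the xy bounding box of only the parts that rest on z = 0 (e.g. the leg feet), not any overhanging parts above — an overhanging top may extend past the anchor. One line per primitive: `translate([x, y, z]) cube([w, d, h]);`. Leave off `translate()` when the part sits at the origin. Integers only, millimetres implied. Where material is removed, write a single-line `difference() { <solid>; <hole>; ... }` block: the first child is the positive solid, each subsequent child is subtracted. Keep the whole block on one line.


difference() { translate([228, 324, 0]) cube([3769, 229, 2454]); translate([580, 324, 863]) cube([1198, 229, 1381]); }


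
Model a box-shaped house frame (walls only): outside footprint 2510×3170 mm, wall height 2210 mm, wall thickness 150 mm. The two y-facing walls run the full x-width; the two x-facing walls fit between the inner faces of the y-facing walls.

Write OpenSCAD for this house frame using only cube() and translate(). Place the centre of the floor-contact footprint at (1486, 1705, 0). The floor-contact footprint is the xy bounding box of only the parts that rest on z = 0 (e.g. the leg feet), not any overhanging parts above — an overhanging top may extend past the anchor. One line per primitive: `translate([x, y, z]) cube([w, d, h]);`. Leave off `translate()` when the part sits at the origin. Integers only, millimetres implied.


translate([231, 120, 0]) cube([2510, 150, 2210]);
translate([231, 3140, 0]) cube([2510, 150, 2210]);
translate([231, 270, 0]) cube([150, 2870, 2210]);
translate([2591, 270, 0]) cube([150, 2870, 2210]);


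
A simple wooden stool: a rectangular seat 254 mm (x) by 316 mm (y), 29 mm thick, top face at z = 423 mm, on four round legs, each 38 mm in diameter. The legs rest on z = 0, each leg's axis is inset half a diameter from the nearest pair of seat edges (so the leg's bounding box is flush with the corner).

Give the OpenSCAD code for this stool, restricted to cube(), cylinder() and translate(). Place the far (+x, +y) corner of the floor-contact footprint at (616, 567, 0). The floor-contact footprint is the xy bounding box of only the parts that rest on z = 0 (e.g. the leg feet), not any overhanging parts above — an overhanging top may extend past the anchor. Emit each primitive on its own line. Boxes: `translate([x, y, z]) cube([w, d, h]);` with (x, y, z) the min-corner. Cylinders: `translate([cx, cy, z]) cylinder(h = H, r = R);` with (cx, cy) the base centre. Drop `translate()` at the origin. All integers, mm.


translate([362, 251, 394]) cube([254, 316, 29]);
translate([381, 270, 0]) cylinder(h = 394, r = 19);
translate([597, 270, 0]) cylinder(h = 394, r = 19);
translate([381, 548, 0]) cylinder(h = 394, r = 19);
translate([597, 548, 0]) cylinder(h = 394, r = 19);


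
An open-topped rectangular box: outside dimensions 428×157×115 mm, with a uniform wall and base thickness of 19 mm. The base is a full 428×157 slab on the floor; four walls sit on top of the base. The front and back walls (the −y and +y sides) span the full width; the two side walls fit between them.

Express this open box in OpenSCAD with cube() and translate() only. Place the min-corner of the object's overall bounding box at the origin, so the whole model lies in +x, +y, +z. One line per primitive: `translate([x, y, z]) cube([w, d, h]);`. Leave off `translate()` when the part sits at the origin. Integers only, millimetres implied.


cube([428, 157, 19]);
translate([0, 0, 19]) cube([428, 19, 96]);
translate([0, 138, 19]) cube([428, 19, 96]);
translate([0, 19, 19]) cube([19, 119, 96]);
translate([409, 19, 19]) cube([19, 119, 96]);


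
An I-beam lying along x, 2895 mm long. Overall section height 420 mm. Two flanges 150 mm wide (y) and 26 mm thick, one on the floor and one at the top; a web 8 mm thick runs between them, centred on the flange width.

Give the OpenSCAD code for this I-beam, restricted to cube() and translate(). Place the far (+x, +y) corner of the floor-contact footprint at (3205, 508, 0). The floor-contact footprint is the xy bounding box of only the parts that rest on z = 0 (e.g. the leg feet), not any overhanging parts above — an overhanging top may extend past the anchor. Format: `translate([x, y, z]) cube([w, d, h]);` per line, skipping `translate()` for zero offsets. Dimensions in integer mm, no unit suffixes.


translate([310, 358, 0]) cube([2895, 150, 26]);
translate([310, 429, 26]) cube([2895, 8, 368]);
translate([310, 358, 394]) cube([2895, 150, 26]);


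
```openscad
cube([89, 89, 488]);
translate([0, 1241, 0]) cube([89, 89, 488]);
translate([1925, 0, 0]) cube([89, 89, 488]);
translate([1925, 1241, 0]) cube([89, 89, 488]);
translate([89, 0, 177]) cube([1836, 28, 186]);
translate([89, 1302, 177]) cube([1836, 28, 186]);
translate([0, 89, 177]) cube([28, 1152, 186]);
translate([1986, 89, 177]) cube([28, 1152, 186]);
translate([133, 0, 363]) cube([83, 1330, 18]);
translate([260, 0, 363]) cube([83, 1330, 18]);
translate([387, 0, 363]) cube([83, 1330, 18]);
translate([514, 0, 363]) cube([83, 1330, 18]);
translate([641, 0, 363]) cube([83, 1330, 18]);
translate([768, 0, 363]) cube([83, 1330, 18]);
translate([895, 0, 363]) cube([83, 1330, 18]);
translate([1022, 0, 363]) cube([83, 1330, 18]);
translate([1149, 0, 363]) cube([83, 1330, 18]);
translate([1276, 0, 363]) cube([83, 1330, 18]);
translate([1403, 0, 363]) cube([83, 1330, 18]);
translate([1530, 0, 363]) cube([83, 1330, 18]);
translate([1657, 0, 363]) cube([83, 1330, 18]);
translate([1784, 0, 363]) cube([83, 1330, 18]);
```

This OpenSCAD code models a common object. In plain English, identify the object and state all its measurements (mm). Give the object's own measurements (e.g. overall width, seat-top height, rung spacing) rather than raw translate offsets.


A bed frame 2014 mm long (x) by 1330 mm wide (y). Four 89×89 mm corner posts, 488 mm tall, at the corners of the footprint. Four rails of 28 mm thickness and 186 mm height run between adjacent posts with their undersides at z = 177 mm, their outer faces flush with the outside of the frame (the two x-running rails run between the posts' inner faces; the two y-running rails run between the posts' inner faces). 14 slats, each 83 mm wide (x) and 18 mm thick, lie across the top of the two x-running rails, running the full 1330 mm width of the frame in y; along x they sit between the end posts with a 44 mm gap after the −x posts and between neighbouring slats, leaving 58 mm before the +x posts.
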